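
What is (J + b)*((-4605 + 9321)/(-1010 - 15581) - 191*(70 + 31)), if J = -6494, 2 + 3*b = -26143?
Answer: 4867818349673/16591 ≈ 2.9340e+8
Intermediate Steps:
b = -8715 (b = -⅔ + (⅓)*(-26143) = -⅔ - 26143/3 = -8715)
(J + b)*((-4605 + 9321)/(-1010 - 15581) - 191*(70 + 31)) = (-6494 - 8715)*((-4605 + 9321)/(-1010 - 15581) - 191*(70 + 31)) = -15209*(4716/(-16591) - 191*101) = -15209*(4716*(-1/16591) - 19291) = -15209*(-4716/16591 - 19291) = -15209*(-320061697/16591) = 4867818349673/16591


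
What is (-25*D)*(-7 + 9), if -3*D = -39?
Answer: -650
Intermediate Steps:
D = 13 (D = -1/3*(-39) = 13)
(-25*D)*(-7 + 9) = (-25*13)*(-7 + 9) = -325*2 = -650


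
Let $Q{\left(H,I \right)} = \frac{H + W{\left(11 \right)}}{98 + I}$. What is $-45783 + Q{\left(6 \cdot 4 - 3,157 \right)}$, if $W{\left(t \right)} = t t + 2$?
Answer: $- \frac{3891507}{85} \approx -45782.0$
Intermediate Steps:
$W{\left(t \right)} = 2 + t^{2}$ ($W{\left(t \right)} = t^{2} + 2 = 2 + t^{2}$)
$Q{\left(H,I \right)} = \frac{123 + H}{98 + I}$ ($Q{\left(H,I \right)} = \frac{H + \left(2 + 11^{2}\right)}{98 + I} = \frac{H + \left(2 + 121\right)}{98 + I} = \frac{H + 123}{98 + I} = \frac{123 + H}{98 + I}$)
$-45783 + Q{\left(6 \cdot 4 - 3,157 \right)} = -45783 + \frac{123 + \left(6 \cdot 4 - 3\right)}{98 + 157} = -45783 + \frac{123 + \left(24 - 3\right)}{255} = -45783 + \frac{123 + 21}{255} = -45783 + \frac{1}{255} \cdot 144 = -45783 + \frac{48}{85} = - \frac{3891507}{85}$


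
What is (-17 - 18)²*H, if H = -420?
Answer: -514500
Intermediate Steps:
(-17 - 18)²*H = (-17 - 18)²*(-420) = (-35)²*(-420) = 1225*(-420) = -514500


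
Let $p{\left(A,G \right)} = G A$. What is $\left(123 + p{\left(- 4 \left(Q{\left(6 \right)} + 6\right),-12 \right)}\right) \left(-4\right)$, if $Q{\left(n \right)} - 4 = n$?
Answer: $-3564$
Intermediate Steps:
$Q{\left(n \right)} = 4 + n$
$p{\left(A,G \right)} = A G$
$\left(123 + p{\left(- 4 \left(Q{\left(6 \right)} + 6\right),-12 \right)}\right) \left(-4\right) = \left(123 + - 4 \left(\left(4 + 6\right) + 6\right) \left(-12\right)\right) \left(-4\right) = \left(123 + - 4 \left(10 + 6\right) \left(-12\right)\right) \left(-4\right) = \left(123 + \left(-4\right) 16 \left(-12\right)\right) \left(-4\right) = \left(123 - -768\right) \left(-4\right) = \left(123 + 768\right) \left(-4\right) = 891 \left(-4\right) = -3564$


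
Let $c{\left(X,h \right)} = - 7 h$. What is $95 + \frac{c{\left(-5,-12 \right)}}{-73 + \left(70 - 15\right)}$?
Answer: $\frac{271}{3} \approx 90.333$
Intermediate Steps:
$95 + \frac{c{\left(-5,-12 \right)}}{-73 + \left(70 - 15\right)} = 95 + \frac{\left(-7\right) \left(-12\right)}{-73 + \left(70 - 15\right)} = 95 + \frac{84}{-73 + \left(70 - 15\right)} = 95 + \frac{84}{-73 + 55} = 95 + \frac{84}{-18} = 95 + 84 \left(- \frac{1}{18}\right) = 95 - \frac{14}{3} = \frac{271}{3}$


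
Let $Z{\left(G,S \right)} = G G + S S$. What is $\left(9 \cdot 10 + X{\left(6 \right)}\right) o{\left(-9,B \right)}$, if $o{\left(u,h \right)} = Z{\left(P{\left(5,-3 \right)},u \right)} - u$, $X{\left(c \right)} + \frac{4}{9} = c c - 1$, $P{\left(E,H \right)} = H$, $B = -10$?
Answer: $12331$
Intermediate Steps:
$Z{\left(G,S \right)} = G^{2} + S^{2}$
$X{\left(c \right)} = - \frac{13}{9} + c^{2}$ ($X{\left(c \right)} = - \frac{4}{9} + \left(c c - 1\right) = - \frac{4}{9} + \left(c^{2} - 1\right) = - \frac{4}{9} + \left(-1 + c^{2}\right) = - \frac{13}{9} + c^{2}$)
$o{\left(u,h \right)} = 9 + u^{2} - u$ ($o{\left(u,h \right)} = \left(\left(-3\right)^{2} + u^{2}\right) - u = \left(9 + u^{2}\right) - u = 9 + u^{2} - u$)
$\left(9 \cdot 10 + X{\left(6 \right)}\right) o{\left(-9,B \right)} = \left(9 \cdot 10 - \left(\frac{13}{9} - 6^{2}\right)\right) \left(9 + \left(-9\right)^{2} - -9\right) = \left(90 + \left(- \frac{13}{9} + 36\right)\right) \left(9 + 81 + 9\right) = \left(90 + \frac{311}{9}\right) 99 = \frac{1121}{9} \cdot 99 = 12331$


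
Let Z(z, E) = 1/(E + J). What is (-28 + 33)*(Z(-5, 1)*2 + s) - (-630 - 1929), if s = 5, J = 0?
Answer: 2594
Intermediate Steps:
Z(z, E) = 1/E (Z(z, E) = 1/(E + 0) = 1/E)
(-28 + 33)*(Z(-5, 1)*2 + s) - (-630 - 1929) = (-28 + 33)*(2/1 + 5) - (-630 - 1929) = 5*(1*2 + 5) - 1*(-2559) = 5*(2 + 5) + 2559 = 5*7 + 2559 = 35 + 2559 = 2594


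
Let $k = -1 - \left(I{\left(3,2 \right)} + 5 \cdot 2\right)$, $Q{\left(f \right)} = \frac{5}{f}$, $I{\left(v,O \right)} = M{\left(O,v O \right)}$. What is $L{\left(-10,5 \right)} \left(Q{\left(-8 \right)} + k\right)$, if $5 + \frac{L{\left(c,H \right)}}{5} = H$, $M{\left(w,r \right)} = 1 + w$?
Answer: $0$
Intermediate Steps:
$I{\left(v,O \right)} = 1 + O$
$L{\left(c,H \right)} = -25 + 5 H$
$k = -14$ ($k = -1 - \left(\left(1 + 2\right) + 5 \cdot 2\right) = -1 - \left(3 + 10\right) = -1 - 13 = -14$)
$L{\left(-10,5 \right)} \left(Q{\left(-8 \right)} + k\right) = \left(-25 + 5 \cdot 5\right) \left(\frac{5}{-8} - 14\right) = \left(-25 + 25\right) \left(5 \left(- \frac{1}{8}\right) - 14\right) = 0 \left(- \frac{5}{8} - 14\right) = 0 \left(- \frac{117}{8}\right) = 0$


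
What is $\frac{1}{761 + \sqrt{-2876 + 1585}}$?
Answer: $\frac{761}{580412} - \frac{i \sqrt{1291}}{580412} \approx 0.0013111 - 6.1905 \cdot 10^{-5} i$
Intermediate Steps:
$\frac{1}{761 + \sqrt{-2876 + 1585}} = \frac{1}{761 + \sqrt{-1291}} = \frac{1}{761 + i \sqrt{1291}}$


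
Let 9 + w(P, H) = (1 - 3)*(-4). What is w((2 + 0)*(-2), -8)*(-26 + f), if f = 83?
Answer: -57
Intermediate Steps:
w(P, H) = -1 (w(P, H) = -9 + (1 - 3)*(-4) = -9 - 2*(-4) = -9 + 8 = -1)
w((2 + 0)*(-2), -8)*(-26 + f) = -(-26 + 83) = -1*57 = -57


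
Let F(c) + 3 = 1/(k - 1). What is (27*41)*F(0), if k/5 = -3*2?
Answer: -104058/31 ≈ -3356.7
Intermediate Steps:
k = -30 (k = 5*(-3*2) = 5*(-6) = -30)
F(c) = -94/31 (F(c) = -3 + 1/(-30 - 1) = -3 + 1/(-31) = -3 - 1/31 = -94/31)
(27*41)*F(0) = (27*41)*(-94/31) = 1107*(-94/31) = -104058/31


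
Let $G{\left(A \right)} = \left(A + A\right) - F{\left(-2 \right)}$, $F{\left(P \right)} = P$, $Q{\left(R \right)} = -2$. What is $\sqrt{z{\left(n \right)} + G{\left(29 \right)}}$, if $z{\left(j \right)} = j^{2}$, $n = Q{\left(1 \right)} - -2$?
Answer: $2 \sqrt{15} \approx 7.746$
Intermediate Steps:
$G{\left(A \right)} = 2 + 2 A$ ($G{\left(A \right)} = \left(A + A\right) - -2 = 2 A + 2 = 2 + 2 A$)
$n = 0$ ($n = -2 - -2 = -2 + 2 = 0$)
$\sqrt{z{\left(n \right)} + G{\left(29 \right)}} = \sqrt{0^{2} + \left(2 + 2 \cdot 29\right)} = \sqrt{0 + \left(2 + 58\right)} = \sqrt{0 + 60} = \sqrt{60} = 2 \sqrt{15}$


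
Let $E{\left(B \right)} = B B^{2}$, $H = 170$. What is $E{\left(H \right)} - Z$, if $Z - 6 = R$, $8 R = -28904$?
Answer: $4916607$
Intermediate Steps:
$R = -3613$ ($R = \frac{1}{8} \left(-28904\right) = -3613$)
$E{\left(B \right)} = B^{3}$
$Z = -3607$ ($Z = 6 - 3613 = -3607$)
$E{\left(H \right)} - Z = 170^{3} - -3607 = 4913000 + 3607 = 4916607$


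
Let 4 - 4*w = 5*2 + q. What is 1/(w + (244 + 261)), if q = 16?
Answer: 2/999 ≈ 0.0020020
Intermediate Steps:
w = -11/2 (w = 1 - (5*2 + 16)/4 = 1 - (10 + 16)/4 = 1 - ¼*26 = 1 - 13/2 = -11/2 ≈ -5.5000)
1/(w + (244 + 261)) = 1/(-11/2 + (244 + 261)) = 1/(-11/2 + 505) = 1/(999/2) = 2/999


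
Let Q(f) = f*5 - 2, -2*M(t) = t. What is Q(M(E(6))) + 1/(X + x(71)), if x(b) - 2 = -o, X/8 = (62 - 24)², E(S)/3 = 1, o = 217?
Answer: -215401/22674 ≈ -9.4999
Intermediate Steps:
E(S) = 3 (E(S) = 3*1 = 3)
M(t) = -t/2
X = 11552 (X = 8*(62 - 24)² = 8*38² = 8*1444 = 11552)
x(b) = -215 (x(b) = 2 - 1*217 = 2 - 217 = -215)
Q(f) = -2 + 5*f (Q(f) = 5*f - 2 = -2 + 5*f)
Q(M(E(6))) + 1/(X + x(71)) = (-2 + 5*(-½*3)) + 1/(11552 - 215) = (-2 + 5*(-3/2)) + 1/11337 = (-2 - 15/2) + 1/11337 = -19/2 + 1/11337 = -215401/22674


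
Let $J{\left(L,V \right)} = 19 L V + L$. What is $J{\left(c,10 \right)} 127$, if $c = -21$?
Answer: $-509397$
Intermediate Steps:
$J{\left(L,V \right)} = L + 19 L V$ ($J{\left(L,V \right)} = 19 L V + L = L + 19 L V$)
$J{\left(c,10 \right)} 127 = - 21 \left(1 + 19 \cdot 10\right) 127 = - 21 \left(1 + 190\right) 127 = \left(-21\right) 191 \cdot 127 = \left(-4011\right) 127 = -509397$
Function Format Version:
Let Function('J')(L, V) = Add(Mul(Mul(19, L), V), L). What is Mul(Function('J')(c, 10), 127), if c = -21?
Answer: -509397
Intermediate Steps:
Function('J')(L, V) = Add(L, Mul(19, L, V)) (Function('J')(L, V) = Add(Mul(19, L, V), L) = Add(L, Mul(19, L, V)))
Mul(Function('J')(c, 10), 127) = Mul(Mul(-21, Add(1, Mul(19, 10))), 127) = Mul(Mul(-21, Add(1, 190)), 127) = Mul(Mul(-21, 191), 127) = Mul(-4011, 127) = -509397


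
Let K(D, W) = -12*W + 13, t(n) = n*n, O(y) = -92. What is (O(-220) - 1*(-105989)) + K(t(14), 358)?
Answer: 101614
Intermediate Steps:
t(n) = n²
K(D, W) = 13 - 12*W
(O(-220) - 1*(-105989)) + K(t(14), 358) = (-92 - 1*(-105989)) + (13 - 12*358) = (-92 + 105989) + (13 - 4296) = 105897 - 4283 = 101614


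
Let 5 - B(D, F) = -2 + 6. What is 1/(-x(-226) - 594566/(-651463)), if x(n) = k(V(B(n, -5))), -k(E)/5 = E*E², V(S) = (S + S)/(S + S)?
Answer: 651463/3851881 ≈ 0.16913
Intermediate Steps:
B(D, F) = 1 (B(D, F) = 5 - (-2 + 6) = 5 - 1*4 = 5 - 4 = 1)
V(S) = 1 (V(S) = (2*S)/((2*S)) = (2*S)*(1/(2*S)) = 1)
k(E) = -5*E³ (k(E) = -5*E*E² = -5*E³)
x(n) = -5 (x(n) = -5*1³ = -5*1 = -5)
1/(-x(-226) - 594566/(-651463)) = 1/(-1*(-5) - 594566/(-651463)) = 1/(5 - 594566*(-1/651463)) = 1/(5 + 594566/651463) = 1/(3851881/651463) = 651463/3851881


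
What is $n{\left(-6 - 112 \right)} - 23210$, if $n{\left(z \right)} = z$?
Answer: $-23328$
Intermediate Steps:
$n{\left(-6 - 112 \right)} - 23210 = \left(-6 - 112\right) - 23210 = -118 - 23210 = -23328$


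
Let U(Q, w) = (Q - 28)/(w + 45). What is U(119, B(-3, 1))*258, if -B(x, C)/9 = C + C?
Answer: 7826/9 ≈ 869.56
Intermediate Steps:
B(x, C) = -18*C (B(x, C) = -9*(C + C) = -18*C)
U(Q, w) = (-28 + Q)/(45 + w)
U(119, B(-3, 1))*258 = ((-28 + 119)/(45 - 18*1))*258 = (91/(45 - 18))*258 = (91/27)*258 = 7826/9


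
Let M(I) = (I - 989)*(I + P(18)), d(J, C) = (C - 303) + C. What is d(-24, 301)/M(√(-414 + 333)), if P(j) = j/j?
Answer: -159965/40106282 + 664677*I/20053141 ≈ -0.0039885 + 0.033146*I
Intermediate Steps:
d(J, C) = -303 + 2*C (d(J, C) = (-303 + C) + C = -303 + 2*C)
P(j) = 1
M(I) = (1 + I)*(-989 + I) (M(I) = (I - 989)*(I + 1) = (-989 + I)*(1 + I) = (1 + I)*(-989 + I))
d(-24, 301)/M(√(-414 + 333)) = (-303 + 2*301)/(-989 + (√(-414 + 333))² - 988*√(-414 + 333)) = (-303 + 602)/(-989 + (√(-81))² - 8892*I) = 299/(-989 + (9*I)² - 8892*I) = 299/(-989 - 81 - 8892*I) = 299/(-1070 - 8892*I) = 299*((-1070 + 8892*I)/80212564) = 299*(-1070 + 8892*I)/80212564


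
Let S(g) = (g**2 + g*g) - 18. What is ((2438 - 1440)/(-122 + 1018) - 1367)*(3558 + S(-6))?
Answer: -78937293/16 ≈ -4.9336e+6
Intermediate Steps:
S(g) = -18 + 2*g**2 (S(g) = (g**2 + g**2) - 18 = 2*g**2 - 18 = -18 + 2*g**2)
((2438 - 1440)/(-122 + 1018) - 1367)*(3558 + S(-6)) = ((2438 - 1440)/(-122 + 1018) - 1367)*(3558 + (-18 + 2*(-6)**2)) = (998/896 - 1367)*(3558 + (-18 + 2*36)) = (998*(1/896) - 1367)*(3558 + (-18 + 72)) = (499/448 - 1367)*(3558 + 54) = -611917/448*3612 = -78937293/16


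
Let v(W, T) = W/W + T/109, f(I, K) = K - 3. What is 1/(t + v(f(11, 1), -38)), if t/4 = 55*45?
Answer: 109/1079171 ≈ 0.00010100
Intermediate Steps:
f(I, K) = -3 + K
t = 9900 (t = 4*(55*45) = 4*2475 = 9900)
v(W, T) = 1 + T/109 (v(W, T) = 1 + T*(1/109) = 1 + T/109)
1/(t + v(f(11, 1), -38)) = 1/(9900 + (1 + (1/109)*(-38))) = 1/(9900 + (1 - 38/109)) = 1/(9900 + 71/109) = 1/(1079171/109) = 109/1079171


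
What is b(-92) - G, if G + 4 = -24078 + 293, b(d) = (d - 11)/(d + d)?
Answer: 4377279/184 ≈ 23790.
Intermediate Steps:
b(d) = (-11 + d)/(2*d) (b(d) = (-11 + d)/((2*d)) = (-11 + d)*(1/(2*d)) = (-11 + d)/(2*d))
G = -23789 (G = -4 + (-24078 + 293) = -4 - 23785 = -23789)
b(-92) - G = (1/2)*(-11 - 92)/(-92) - 1*(-23789) = (1/2)*(-1/92)*(-103) + 23789 = 103/184 + 23789 = 4377279/184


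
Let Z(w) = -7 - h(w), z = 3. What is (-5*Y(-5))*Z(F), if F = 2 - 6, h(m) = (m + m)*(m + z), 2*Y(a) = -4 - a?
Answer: 75/2 ≈ 37.500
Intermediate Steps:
Y(a) = -2 - a/2 (Y(a) = (-4 - a)/2 = -2 - a/2)
h(m) = 2*m*(3 + m) (h(m) = (m + m)*(m + 3) = (2*m)*(3 + m) = 2*m*(3 + m))
F = -4
Z(w) = -7 - 2*w*(3 + w)
(-5*Y(-5))*Z(F) = (-5*(-2 - ½*(-5)))*(-7 - 2*(-4)*(3 - 4)) = (-5*(-2 + 5/2))*(-7 - 2*(-4)*(-1)) = (-5*½)*(-7 - 8) = -5/2*(-15) = 75/2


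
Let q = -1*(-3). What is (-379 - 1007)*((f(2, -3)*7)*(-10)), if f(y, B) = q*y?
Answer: 582120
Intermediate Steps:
q = 3
f(y, B) = 3*y
(-379 - 1007)*((f(2, -3)*7)*(-10)) = (-379 - 1007)*(((3*2)*7)*(-10)) = -1386*6*7*(-10) = -58212*(-10) = -1386*(-420) = 582120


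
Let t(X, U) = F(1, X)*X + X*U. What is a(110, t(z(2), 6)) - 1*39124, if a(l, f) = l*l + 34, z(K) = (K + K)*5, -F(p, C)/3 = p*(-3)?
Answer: -26990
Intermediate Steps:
F(p, C) = 9*p (F(p, C) = -3*p*(-3) = -(-9)*p = 9*p)
z(K) = 10*K (z(K) = (2*K)*5 = 10*K)
t(X, U) = 9*X + U*X (t(X, U) = (9*1)*X + X*U = 9*X + U*X)
a(l, f) = 34 + l**2 (a(l, f) = l**2 + 34 = 34 + l**2)
a(110, t(z(2), 6)) - 1*39124 = (34 + 110**2) - 1*39124 = (34 + 12100) - 39124 = 12134 - 39124 = -26990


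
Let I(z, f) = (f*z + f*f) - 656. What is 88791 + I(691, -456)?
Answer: -19025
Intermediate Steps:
I(z, f) = -656 + f² + f*z (I(z, f) = (f*z + f²) - 656 = (f² + f*z) - 656 = -656 + f² + f*z)
88791 + I(691, -456) = 88791 + (-656 + (-456)² - 456*691) = 88791 + (-656 + 207936 - 315096) = 88791 - 107816 = -19025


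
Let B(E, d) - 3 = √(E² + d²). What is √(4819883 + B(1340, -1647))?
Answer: √(4819886 + √4508209) ≈ 2195.9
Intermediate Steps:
B(E, d) = 3 + √(E² + d²)
√(4819883 + B(1340, -1647)) = √(4819883 + (3 + √(1340² + (-1647)²))) = √(4819883 + (3 + √(1795600 + 2712609))) = √(4819883 + (3 + √4508209)) = √(4819886 + √4508209)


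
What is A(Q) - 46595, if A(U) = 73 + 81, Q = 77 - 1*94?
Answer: -46441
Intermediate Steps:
Q = -17 (Q = 77 - 94 = -17)
A(U) = 154
A(Q) - 46595 = 154 - 46595 = -46441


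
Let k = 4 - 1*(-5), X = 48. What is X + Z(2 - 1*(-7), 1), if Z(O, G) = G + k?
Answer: 58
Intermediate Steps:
k = 9 (k = 4 + 5 = 9)
Z(O, G) = 9 + G (Z(O, G) = G + 9 = 9 + G)
X + Z(2 - 1*(-7), 1) = 48 + (9 + 1) = 48 + 10 = 58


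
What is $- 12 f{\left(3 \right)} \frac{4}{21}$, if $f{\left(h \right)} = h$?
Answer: $- \frac{48}{7} \approx -6.8571$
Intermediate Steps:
$- 12 f{\left(3 \right)} \frac{4}{21} = \left(-12\right) 3 \cdot \frac{4}{21} = - 36 \cdot 4 \cdot \frac{1}{21} = \left(-36\right) \frac{4}{21} = - \frac{48}{7}$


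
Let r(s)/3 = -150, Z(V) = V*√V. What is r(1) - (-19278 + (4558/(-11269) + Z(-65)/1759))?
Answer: 212177290/11269 + 65*I*√65/1759 ≈ 18828.0 + 0.29792*I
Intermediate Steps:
Z(V) = V^(3/2)
r(s) = -450 (r(s) = 3*(-150) = -450)
r(1) - (-19278 + (4558/(-11269) + Z(-65)/1759)) = -450 - (-19278 + (4558/(-11269) + (-65)^(3/2)/1759)) = -450 - (-19278 + (4558*(-1/11269) - 65*I*√65*(1/1759))) = -450 - (-19278 + (-4558/11269 - 65*I*√65/1759)) = -450 - (-217248340/11269 - 65*I*√65/1759) = -450 + (217248340/11269 + 65*I*√65/1759) = 212177290/11269 + 65*I*√65/1759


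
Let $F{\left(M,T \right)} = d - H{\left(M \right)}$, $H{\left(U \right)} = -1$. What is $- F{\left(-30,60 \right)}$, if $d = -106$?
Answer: $105$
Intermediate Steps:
$F{\left(M,T \right)} = -105$ ($F{\left(M,T \right)} = -106 - -1 = -106 + 1 = -105$)
$- F{\left(-30,60 \right)} = \left(-1\right) \left(-105\right) = 105$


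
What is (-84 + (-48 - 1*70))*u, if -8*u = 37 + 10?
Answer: 4747/4 ≈ 1186.8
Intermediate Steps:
u = -47/8 (u = -(37 + 10)/8 = -⅛*47 = -47/8 ≈ -5.8750)
(-84 + (-48 - 1*70))*u = (-84 + (-48 - 1*70))*(-47/8) = (-84 + (-48 - 70))*(-47/8) = (-84 - 118)*(-47/8) = -202*(-47/8) = 4747/4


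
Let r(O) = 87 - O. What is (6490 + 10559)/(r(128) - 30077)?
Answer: -17049/30118 ≈ -0.56607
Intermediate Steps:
(6490 + 10559)/(r(128) - 30077) = (6490 + 10559)/((87 - 1*128) - 30077) = 17049/((87 - 128) - 30077) = 17049/(-41 - 30077) = 17049/(-30118) = 17049*(-1/30118) = -17049/30118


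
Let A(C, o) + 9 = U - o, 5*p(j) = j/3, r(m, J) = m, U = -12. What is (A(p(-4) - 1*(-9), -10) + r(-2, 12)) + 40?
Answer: 27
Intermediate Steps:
p(j) = j/15 (p(j) = (j/3)/5 = j/15)
A(C, o) = -21 - o (A(C, o) = -9 + (-12 - o) = -21 - o)
(A(p(-4) - 1*(-9), -10) + r(-2, 12)) + 40 = ((-21 - 1*(-10)) - 2) + 40 = ((-21 + 10) - 2) + 40 = (-11 - 2) + 40 = -13 + 40 = 27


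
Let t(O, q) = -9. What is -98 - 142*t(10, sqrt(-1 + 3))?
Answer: 1180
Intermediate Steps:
-98 - 142*t(10, sqrt(-1 + 3)) = -98 - 142*(-9) = -98 + 1278 = 1180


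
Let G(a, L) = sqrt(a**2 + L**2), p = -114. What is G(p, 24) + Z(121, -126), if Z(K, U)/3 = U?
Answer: -378 + 6*sqrt(377) ≈ -261.50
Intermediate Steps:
Z(K, U) = 3*U
G(a, L) = sqrt(L**2 + a**2)
G(p, 24) + Z(121, -126) = sqrt(24**2 + (-114)**2) + 3*(-126) = sqrt(576 + 12996) - 378 = sqrt(13572) - 378 = 6*sqrt(377) - 378 = -378 + 6*sqrt(377)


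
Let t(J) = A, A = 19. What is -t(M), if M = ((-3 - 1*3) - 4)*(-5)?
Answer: -19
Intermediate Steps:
M = 50 (M = ((-3 - 3) - 4)*(-5) = (-6 - 4)*(-5) = -10*(-5) = 50)
t(J) = 19
-t(M) = -1*19 = -19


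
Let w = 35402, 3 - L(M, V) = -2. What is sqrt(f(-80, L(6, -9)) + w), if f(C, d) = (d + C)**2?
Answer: sqrt(41027) ≈ 202.55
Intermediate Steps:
L(M, V) = 5 (L(M, V) = 3 - 1*(-2) = 3 + 2 = 5)
f(C, d) = (C + d)**2
sqrt(f(-80, L(6, -9)) + w) = sqrt((-80 + 5)**2 + 35402) = sqrt((-75)**2 + 35402) = sqrt(5625 + 35402) = sqrt(41027)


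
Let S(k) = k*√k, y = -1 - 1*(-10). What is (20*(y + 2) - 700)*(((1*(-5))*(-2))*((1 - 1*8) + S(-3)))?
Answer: 33600 + 14400*I*√3 ≈ 33600.0 + 24942.0*I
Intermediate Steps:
y = 9 (y = -1 + 10 = 9)
S(k) = k^(3/2)
(20*(y + 2) - 700)*(((1*(-5))*(-2))*((1 - 1*8) + S(-3))) = (20*(9 + 2) - 700)*(((1*(-5))*(-2))*((1 - 1*8) + (-3)^(3/2))) = (20*11 - 700)*((-5*(-2))*((1 - 8) - 3*I*√3)) = (220 - 700)*(10*(-7 - 3*I*√3)) = -480*(-70 - 30*I*√3) = 33600 + 14400*I*√3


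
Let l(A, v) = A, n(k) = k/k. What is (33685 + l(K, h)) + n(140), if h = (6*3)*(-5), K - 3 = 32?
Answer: 33721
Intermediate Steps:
K = 35 (K = 3 + 32 = 35)
h = -90 (h = 18*(-5) = -90)
n(k) = 1
(33685 + l(K, h)) + n(140) = (33685 + 35) + 1 = 33720 + 1 = 33721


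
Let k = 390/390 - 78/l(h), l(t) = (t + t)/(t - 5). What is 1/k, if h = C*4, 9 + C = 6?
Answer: -4/217 ≈ -0.018433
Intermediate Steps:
C = -3 (C = -9 + 6 = -3)
h = -12 (h = -3*4 = -12)
l(t) = 2*t/(-5 + t) (l(t) = (2*t)/(-5 + t) = 2*t/(-5 + t))
k = -217/4 (k = 390/390 - 78/(2*(-12)/(-5 - 12)) = 390*(1/390) - 78/(2*(-12)/(-17)) = 1 - 78/(2*(-12)*(-1/17)) = 1 - 78/24/17 = 1 - 78*17/24 = 1 - 221/4 = -217/4 ≈ -54.250)
1/k = 1/(-217/4) = -4/217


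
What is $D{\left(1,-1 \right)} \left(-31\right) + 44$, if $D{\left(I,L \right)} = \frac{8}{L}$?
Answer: $292$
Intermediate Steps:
$D{\left(1,-1 \right)} \left(-31\right) + 44 = \frac{8}{-1} \left(-31\right) + 44 = 8 \left(-1\right) \left(-31\right) + 44 = \left(-8\right) \left(-31\right) + 44 = 248 + 44 = 292$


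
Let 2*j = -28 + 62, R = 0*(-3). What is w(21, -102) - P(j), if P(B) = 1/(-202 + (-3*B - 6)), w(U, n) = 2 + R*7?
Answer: 519/259 ≈ 2.0039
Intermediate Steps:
R = 0
w(U, n) = 2 (w(U, n) = 2 + 0*7 = 2 + 0 = 2)
j = 17 (j = (-28 + 62)/2 = (½)*34 = 17)
P(B) = 1/(-208 - 3*B) (P(B) = 1/(-202 + (-6 - 3*B)) = 1/(-208 - 3*B))
w(21, -102) - P(j) = 2 - (-1)/(208 + 3*17) = 2 - (-1)/(208 + 51) = 2 - (-1)/259 = 2 - 1*(-1/259) = 2 + 1/259 = 519/259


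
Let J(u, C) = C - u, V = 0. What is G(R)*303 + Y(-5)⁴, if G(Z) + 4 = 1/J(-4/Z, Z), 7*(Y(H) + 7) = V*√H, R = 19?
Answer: 439742/365 ≈ 1204.8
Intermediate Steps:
Y(H) = -7 (Y(H) = -7 + (0*√H)/7 = -7 + (⅐)*0 = -7 + 0 = -7)
G(Z) = -4 + 1/(Z + 4/Z) (G(Z) = -4 + 1/(Z - (-4)/Z) = -4 + 1/(Z + 4/Z))
G(R)*303 + Y(-5)⁴ = (-4 + 1/(19 + 4/19))*303 + (-7)⁴ = (-4 + 1/(19 + 4*(1/19)))*303 + 2401 = (-4 + 1/(19 + 4/19))*303 + 2401 = (-4 + 1/(365/19))*303 + 2401 = (-4 + 19/365)*303 + 2401 = -1441/365*303 + 2401 = -436623/365 + 2401 = 439742/365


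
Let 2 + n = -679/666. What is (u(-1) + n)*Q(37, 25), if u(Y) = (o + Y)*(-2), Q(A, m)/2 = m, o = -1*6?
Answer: 182825/333 ≈ 549.02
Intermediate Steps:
o = -6
Q(A, m) = 2*m
u(Y) = 12 - 2*Y (u(Y) = (-6 + Y)*(-2) = 12 - 2*Y)
n = -2011/666 (n = -2 - 679/666 = -2011/666 ≈ -3.0195)
(u(-1) + n)*Q(37, 25) = ((12 - 2*(-1)) - 2011/666)*(2*25) = ((12 + 2) - 2011/666)*50 = (14 - 2011/666)*50 = (7313/666)*50 = 182825/333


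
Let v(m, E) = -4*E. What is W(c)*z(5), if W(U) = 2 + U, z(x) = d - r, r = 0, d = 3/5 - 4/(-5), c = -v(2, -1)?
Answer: -14/5 ≈ -2.8000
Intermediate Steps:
c = -4 (c = -(-4)*(-1) = -1*4 = -4)
d = 7/5 (d = 3*(⅕) - 4*(-⅕) = ⅗ + ⅘ = 7/5 ≈ 1.4000)
z(x) = 7/5 (z(x) = 7/5 - 1*0 = 7/5 + 0 = 7/5)
W(c)*z(5) = (2 - 4)*(7/5) = -2*7/5 = -14/5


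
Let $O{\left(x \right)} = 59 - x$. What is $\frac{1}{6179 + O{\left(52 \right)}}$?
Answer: $\frac{1}{6186} \approx 0.00016166$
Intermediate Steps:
$\frac{1}{6179 + O{\left(52 \right)}} = \frac{1}{6179 + \left(59 - 52\right)} = \frac{1}{6179 + 7} = \frac{1}{6186}$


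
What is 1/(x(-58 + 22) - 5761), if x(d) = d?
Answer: -1/5797 ≈ -0.00017250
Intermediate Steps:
1/(x(-58 + 22) - 5761) = 1/((-58 + 22) - 5761) = 1/(-36 - 5761) = 1/(-5797) = -1/5797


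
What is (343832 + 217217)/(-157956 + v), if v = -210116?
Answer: -561049/368072 ≈ -1.5243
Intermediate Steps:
(343832 + 217217)/(-157956 + v) = (343832 + 217217)/(-157956 - 210116) = 561049/(-368072) = 561049*(-1/368072) = -561049/368072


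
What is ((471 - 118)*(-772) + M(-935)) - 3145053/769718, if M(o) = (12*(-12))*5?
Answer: -210317812501/769718 ≈ -2.7324e+5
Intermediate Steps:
M(o) = -720 (M(o) = -144*5 = -720)
((471 - 118)*(-772) + M(-935)) - 3145053/769718 = ((471 - 118)*(-772) - 720) - 3145053/769718 = (353*(-772) - 720) - 3145053*1/769718 = (-272516 - 720) - 3145053/769718 = -273236 - 3145053/769718 = -210317812501/769718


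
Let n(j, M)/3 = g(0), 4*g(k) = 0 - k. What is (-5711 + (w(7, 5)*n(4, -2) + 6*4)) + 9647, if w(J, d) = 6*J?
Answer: 3960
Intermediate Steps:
g(k) = -k/4 (g(k) = (0 - k)/4 = (-k)/4 = -k/4)
n(j, M) = 0 (n(j, M) = 3*(-¼*0) = 3*0 = 0)
(-5711 + (w(7, 5)*n(4, -2) + 6*4)) + 9647 = (-5711 + ((6*7)*0 + 6*4)) + 9647 = (-5711 + (42*0 + 24)) + 9647 = (-5711 + (0 + 24)) + 9647 = (-5711 + 24) + 9647 = -5687 + 9647 = 3960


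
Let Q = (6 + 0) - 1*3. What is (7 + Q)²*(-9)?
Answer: -900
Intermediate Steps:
Q = 3 (Q = 6 - 3 = 3)
(7 + Q)²*(-9) = (7 + 3)²*(-9) = 10²*(-9) = 100*(-9) = -900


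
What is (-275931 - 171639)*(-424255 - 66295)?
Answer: 219555463500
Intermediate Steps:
(-275931 - 171639)*(-424255 - 66295) = -447570*(-490550) = 219555463500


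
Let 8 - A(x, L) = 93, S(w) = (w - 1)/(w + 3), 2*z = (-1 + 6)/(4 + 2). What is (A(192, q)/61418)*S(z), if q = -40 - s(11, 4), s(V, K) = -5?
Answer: 85/359734 ≈ 0.00023629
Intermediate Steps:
q = -35 (q = -40 - 1*(-5) = -40 + 5 = -35)
z = 5/12 (z = ((-1 + 6)/(4 + 2))/2 = (5/6)/2 = (5*(1/6))/2 = (1/2)*(5/6) = 5/12 ≈ 0.41667)
S(w) = (-1 + w)/(3 + w)
A(x, L) = -85 (A(x, L) = 8 - 1*93 = 8 - 93 = -85)
(A(192, q)/61418)*S(z) = (-85/61418)*((-1 + 5/12)/(3 + 5/12)) = (-85*1/61418)*(-7/12/(41/12)) = -510*(-7)/(1259069*12) = -85/61418*(-7/41) = 85/359734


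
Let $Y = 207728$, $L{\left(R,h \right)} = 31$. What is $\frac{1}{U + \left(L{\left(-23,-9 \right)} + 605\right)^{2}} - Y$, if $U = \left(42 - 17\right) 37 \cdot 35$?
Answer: $- \frac{90750339087}{436871} \approx -2.0773 \cdot 10^{5}$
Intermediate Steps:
$U = 32375$ ($U = 25 \cdot 37 \cdot 35 = 925 \cdot 35 = 32375$)
$\frac{1}{U + \left(L{\left(-23,-9 \right)} + 605\right)^{2}} - Y = \frac{1}{32375 + \left(31 + 605\right)^{2}} - 207728 = \frac{1}{32375 + 636^{2}} - 207728 = \frac{1}{32375 + 404496} - 207728 = \frac{1}{436871} - 207728 = - \frac{90750339087}{436871}$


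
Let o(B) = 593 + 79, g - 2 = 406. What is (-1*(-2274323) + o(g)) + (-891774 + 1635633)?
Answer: 3018854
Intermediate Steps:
g = 408 (g = 2 + 406 = 408)
o(B) = 672
(-1*(-2274323) + o(g)) + (-891774 + 1635633) = (-1*(-2274323) + 672) + (-891774 + 1635633) = (2274323 + 672) + 743859 = 2274995 + 743859 = 3018854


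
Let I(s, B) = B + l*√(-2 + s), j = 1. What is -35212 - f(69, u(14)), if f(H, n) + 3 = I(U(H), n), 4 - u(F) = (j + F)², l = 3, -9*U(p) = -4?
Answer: -34988 - I*√14 ≈ -34988.0 - 3.7417*I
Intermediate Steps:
U(p) = 4/9 (U(p) = -⅑*(-4) = 4/9)
u(F) = 4 - (1 + F)²
I(s, B) = B + 3*√(-2 + s)
f(H, n) = -3 + n + I*√14 (f(H, n) = -3 + (n + 3*√(-2 + 4/9)) = -3 + (n + 3*√(-14/9)) = -3 + (n + 3*(I*√14/3)) = -3 + (n + I*√14) = -3 + n + I*√14)
-35212 - f(69, u(14)) = -35212 - (-3 + (4 - (1 + 14)²) + I*√14) = -35212 - (-3 + (4 - 1*15²) + I*√14) = -35212 - (-3 + (4 - 1*225) + I*√14) = -35212 - (-3 + (4 - 225) + I*√14) = -35212 - (-3 - 221 + I*√14) = -35212 - (-224 + I*√14) = -35212 + (224 - I*√14) = -34988 - I*√14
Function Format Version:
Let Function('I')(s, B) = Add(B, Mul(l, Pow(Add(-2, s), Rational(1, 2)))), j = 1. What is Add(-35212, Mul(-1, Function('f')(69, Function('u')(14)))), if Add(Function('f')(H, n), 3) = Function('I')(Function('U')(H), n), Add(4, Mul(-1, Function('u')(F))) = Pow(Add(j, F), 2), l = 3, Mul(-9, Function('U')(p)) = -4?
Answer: Add(-34988, Mul(-1, I, Pow(14, Rational(1, 2)))) ≈ Add(-34988., Mul(-3.7417, I))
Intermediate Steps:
Function('U')(p) = Rational(4, 9) (Function('U')(p) = Mul(Rational(-1, 9), -4) = Rational(4, 9))
Function('u')(F) = Add(4, Mul(-1, Pow(Add(1, F), 2)))
Function('I')(s, B) = Add(B, Mul(3, Pow(Add(-2, s), Rational(1, 2))))
Function('f')(H, n) = Add(-3, n, Mul(I, Pow(14, Rational(1, 2)))) (Function('f')(H, n) = Add(-3, Add(n, Mul(3, Pow(Add(-2, Rational(4, 9)), Rational(1, 2))))) = Add(-3, Add(n, Mul(3, Pow(Rational(-14, 9), Rational(1, 2))))) = Add(-3, Add(n, Mul(3, Mul(Rational(1, 3), I, Pow(14, Rational(1, 2)))))) = Add(-3, Add(n, Mul(I, Pow(14, Rational(1, 2))))) = Add(-3, n, Mul(I, Pow(14, Rational(1, 2)))))
Add(-35212, Mul(-1, Function('f')(69, Function('u')(14)))) = Add(-35212, Mul(-1, Add(-3, Add(4, Mul(-1, Pow(Add(1, 14), 2))), Mul(I, Pow(14, Rational(1, 2)))))) = Add(-35212, Mul(-1, Add(-3, Add(4, Mul(-1, Pow(15, 2))), Mul(I, Pow(14, Rational(1, 2)))))) = Add(-35212, Mul(-1, Add(-3, Add(4, Mul(-1, 225)), Mul(I, Pow(14, Rational(1, 2)))))) = Add(-35212, Mul(-1, Add(-3, Add(4, -225), Mul(I, Pow(14, Rational(1, 2)))))) = Add(-35212, Mul(-1, Add(-3, -221, Mul(I, Pow(14, Rational(1, 2)))))) = Add(-35212, Mul(-1, Add(-224, Mul(I, Pow(14, Rational(1, 2)))))) = Add(-35212, Add(224, Mul(-1, I, Pow(14, Rational(1, 2))))) = Add(-34988, Mul(-1, I, Pow(14, Rational(1, 2))))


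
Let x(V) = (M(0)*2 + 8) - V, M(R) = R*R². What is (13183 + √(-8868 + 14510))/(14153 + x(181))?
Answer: 13183/13980 + √5642/13980 ≈ 0.94836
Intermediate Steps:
M(R) = R³
x(V) = 8 - V (x(V) = (0³*2 + 8) - V = (0*2 + 8) - V = (0 + 8) - V = 8 - V)
(13183 + √(-8868 + 14510))/(14153 + x(181)) = (13183 + √(-8868 + 14510))/(14153 + (8 - 1*181)) = (13183 + √5642)/(14153 + (8 - 181)) = (13183 + √5642)/(14153 - 173) = (13183 + √5642)/13980 = (13183 + √5642)*(1/13980) = 13183/13980 + √5642/13980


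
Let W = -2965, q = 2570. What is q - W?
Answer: 5535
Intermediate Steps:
q - W = 2570 - 1*(-2965) = 2570 + 2965 = 5535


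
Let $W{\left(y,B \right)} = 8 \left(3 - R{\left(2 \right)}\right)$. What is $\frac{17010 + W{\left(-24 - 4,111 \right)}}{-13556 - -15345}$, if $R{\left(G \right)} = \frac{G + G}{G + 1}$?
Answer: $\frac{51070}{5367} \approx 9.5156$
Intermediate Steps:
$R{\left(G \right)} = \frac{2 G}{1 + G}$
$W{\left(y,B \right)} = \frac{40}{3}$ ($W{\left(y,B \right)} = 8 \left(3 + \left(0 - 2 \cdot 2 \frac{1}{1 + 2}\right)\right) = 8 \left(3 + \left(0 - 2 \cdot 2 \cdot \frac{1}{3}\right)\right) = 8 \left(3 + \left(0 - \frac{4}{3}\right)\right) = 8 \left(3 - \frac{4}{3}\right) = 8 \cdot \frac{5}{3} = \frac{40}{3}$)
$\frac{17010 + W{\left(-24 - 4,111 \right)}}{-13556 - -15345} = \frac{17010 + \frac{40}{3}}{-13556 - -15345} = \frac{51070}{3 \left(-13556 + 15345\right)} = \frac{51070}{3 \cdot 1789} = \frac{51070}{3} \cdot \frac{1}{1789} = \frac{51070}{5367}$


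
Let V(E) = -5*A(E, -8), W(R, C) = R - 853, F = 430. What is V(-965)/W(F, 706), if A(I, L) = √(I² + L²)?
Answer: 5*√931289/423 ≈ 11.407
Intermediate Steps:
W(R, C) = -853 + R
V(E) = -5*√(64 + E²) (V(E) = -5*√(E² + (-8)²) = -5*√(E² + 64) = -5*√(64 + E²))
V(-965)/W(F, 706) = (-5*√(64 + (-965)²))/(-853 + 430) = -5*√(64 + 931225)/(-423) = -5*√931289*(-1/423) = 5*√931289/423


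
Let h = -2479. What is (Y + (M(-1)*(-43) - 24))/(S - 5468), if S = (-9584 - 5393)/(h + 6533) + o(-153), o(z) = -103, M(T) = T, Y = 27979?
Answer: -113503892/22599811 ≈ -5.0223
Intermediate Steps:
S = -432539/4054 (S = (-9584 - 5393)/(-2479 + 6533) - 103 = -14977/4054 - 103 = -432539/4054 ≈ -106.69)
(Y + (M(-1)*(-43) - 24))/(S - 5468) = (27979 + (-1*(-43) - 24))/(-432539/4054 - 5468) = (27979 + (43 - 24))/(-22599811/4054) = (27979 + 19)*(-4054/22599811) = 27998*(-4054/22599811) = -113503892/22599811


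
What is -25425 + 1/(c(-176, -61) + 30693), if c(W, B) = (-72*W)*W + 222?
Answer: -55918651726/2199357 ≈ -25425.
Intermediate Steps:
c(W, B) = 222 - 72*W² (c(W, B) = -72*W² + 222 = 222 - 72*W²)
-25425 + 1/(c(-176, -61) + 30693) = -25425 + 1/((222 - 72*(-176)²) + 30693) = -25425 + 1/((222 - 72*30976) + 30693) = -25425 + 1/((222 - 2230272) + 30693) = -25425 + 1/(-2230050 + 30693) = -25425 + 1/(-2199357) = -25425 - 1/2199357 = -55918651726/2199357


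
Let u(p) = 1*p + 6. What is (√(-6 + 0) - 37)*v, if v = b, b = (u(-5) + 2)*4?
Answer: -444 + 12*I*√6 ≈ -444.0 + 29.394*I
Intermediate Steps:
u(p) = 6 + p (u(p) = p + 6 = 6 + p)
b = 12 (b = ((6 - 5) + 2)*4 = (1 + 2)*4 = 3*4 = 12)
v = 12
(√(-6 + 0) - 37)*v = (√(-6 + 0) - 37)*12 = (√(-6) - 37)*12 = (I*√6 - 37)*12 = (-37 + I*√6)*12 = -444 + 12*I*√6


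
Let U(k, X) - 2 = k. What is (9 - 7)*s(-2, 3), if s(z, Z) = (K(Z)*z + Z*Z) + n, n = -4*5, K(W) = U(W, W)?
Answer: -42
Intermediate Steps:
U(k, X) = 2 + k
K(W) = 2 + W
n = -20
s(z, Z) = -20 + Z² + z*(2 + Z) (s(z, Z) = ((2 + Z)*z + Z*Z) - 20 = (z*(2 + Z) + Z²) - 20 = (Z² + z*(2 + Z)) - 20 = -20 + Z² + z*(2 + Z))
(9 - 7)*s(-2, 3) = (9 - 7)*(-20 + 3² - 2*(2 + 3)) = 2*(-20 + 9 - 2*5) = 2*(-20 + 9 - 10) = 2*(-21) = -42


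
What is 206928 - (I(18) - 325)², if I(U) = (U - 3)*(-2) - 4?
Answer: 78047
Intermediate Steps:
I(U) = 2 - 2*U (I(U) = (-3 + U)*(-2) - 4 = (6 - 2*U) - 4 = 2 - 2*U)
206928 - (I(18) - 325)² = 206928 - ((2 - 2*18) - 325)² = 206928 - ((2 - 36) - 325)² = 206928 - (-34 - 325)² = 206928 - 1*(-359)² = 206928 - 1*128881 = 206928 - 128881 = 78047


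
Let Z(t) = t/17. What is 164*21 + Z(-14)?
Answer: 58534/17 ≈ 3443.2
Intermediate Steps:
Z(t) = t/17 (Z(t) = t*(1/17) = t/17)
164*21 + Z(-14) = 164*21 + (1/17)*(-14) = 3444 - 14/17 = 58534/17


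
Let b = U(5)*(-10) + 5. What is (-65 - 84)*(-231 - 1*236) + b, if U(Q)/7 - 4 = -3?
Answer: 69518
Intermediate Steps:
U(Q) = 7 (U(Q) = 28 + 7*(-3) = 28 - 21 = 7)
b = -65 (b = 7*(-10) + 5 = -70 + 5 = -65)
(-65 - 84)*(-231 - 1*236) + b = (-65 - 84)*(-231 - 1*236) - 65 = -149*(-231 - 236) - 65 = -149*(-467) - 65 = 69583 - 65 = 69518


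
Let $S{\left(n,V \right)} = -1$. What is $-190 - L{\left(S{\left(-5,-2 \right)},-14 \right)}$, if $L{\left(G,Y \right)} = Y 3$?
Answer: $-148$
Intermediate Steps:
$L{\left(G,Y \right)} = 3 Y$
$-190 - L{\left(S{\left(-5,-2 \right)},-14 \right)} = -190 - 3 \left(-14\right) = -190 - -42 = -190 + 42 = -148$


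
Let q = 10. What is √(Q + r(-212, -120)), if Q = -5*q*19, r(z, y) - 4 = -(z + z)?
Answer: 3*I*√58 ≈ 22.847*I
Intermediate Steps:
r(z, y) = 4 - 2*z (r(z, y) = 4 - (z + z) = 4 - 2*z)
Q = -950 (Q = -5*10*19 = -50*19 = -950)
√(Q + r(-212, -120)) = √(-950 + (4 - 2*(-212))) = √(-950 + (4 + 424)) = √(-950 + 428) = √(-522) = 3*I*√58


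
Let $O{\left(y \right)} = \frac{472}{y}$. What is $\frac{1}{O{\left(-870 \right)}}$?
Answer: $- \frac{435}{236} \approx -1.8432$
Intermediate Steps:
$\frac{1}{O{\left(-870 \right)}} = \frac{1}{472 \frac{1}{-870}} = \frac{1}{472 \left(- \frac{1}{870}\right)} = \frac{1}{- \frac{236}{435}} = - \frac{435}{236}$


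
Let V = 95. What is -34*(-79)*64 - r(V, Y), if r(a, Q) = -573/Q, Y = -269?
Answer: 46241603/269 ≈ 1.7190e+5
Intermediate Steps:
-34*(-79)*64 - r(V, Y) = -34*(-79)*64 - (-573)/(-269) = 2686*64 - (-573)*(-1)/269 = 171904 - 1*573/269 = 171904 - 573/269 = 46241603/269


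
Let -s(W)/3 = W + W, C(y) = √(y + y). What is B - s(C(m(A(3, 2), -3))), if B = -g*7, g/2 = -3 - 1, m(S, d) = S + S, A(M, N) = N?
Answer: 56 + 12*√2 ≈ 72.971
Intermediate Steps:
m(S, d) = 2*S
C(y) = √2*√y (C(y) = √(2*y) = √2*√y)
g = -8 (g = 2*(-3 - 1) = 2*(-4) = -8)
B = 56 (B = -1*(-8)*7 = 8*7 = 56)
s(W) = -6*W (s(W) = -3*(W + W) = -6*W)
B - s(C(m(A(3, 2), -3))) = 56 - (-6)*√2*√(2*2) = 56 - (-6)*√2*√4 = 56 - (-6)*√2*2 = 56 - (-6)*2*√2 = 56 - (-12)*√2 = 56 + 12*√2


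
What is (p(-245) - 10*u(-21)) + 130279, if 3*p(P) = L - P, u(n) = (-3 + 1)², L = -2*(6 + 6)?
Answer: 390938/3 ≈ 1.3031e+5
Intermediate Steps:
L = -24 (L = -2*12 = -24)
u(n) = 4 (u(n) = (-2)² = 4)
p(P) = -8 - P/3 (p(P) = (-24 - P)/3 = -8 - P/3)
(p(-245) - 10*u(-21)) + 130279 = ((-8 - ⅓*(-245)) - 10*4) + 130279 = ((-8 + 245/3) - 40) + 130279 = (221/3 - 40) + 130279 = 101/3 + 130279 = 390938/3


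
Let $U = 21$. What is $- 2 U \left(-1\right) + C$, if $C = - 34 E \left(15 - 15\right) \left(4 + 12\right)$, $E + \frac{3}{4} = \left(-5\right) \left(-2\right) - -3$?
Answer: $42$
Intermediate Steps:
$E = \frac{49}{4}$ ($E = - \frac{3}{4} - -13 = - \frac{3}{4} + \left(10 + 3\right) = - \frac{3}{4} + 13 = \frac{49}{4} \approx 12.25$)
$C = 0$ ($C = - 34 \cdot \frac{49}{4} \left(15 - 15\right) \left(4 + 12\right) = - \frac{833 \cdot 0 \cdot 16}{2} = - \frac{833 \cdot 0}{2} = \left(-1\right) 0 = 0$)
$- 2 U \left(-1\right) + C = \left(-2\right) 21 \left(-1\right) + 0 = \left(-42\right) \left(-1\right) + 0 = 42 + 0 = 42$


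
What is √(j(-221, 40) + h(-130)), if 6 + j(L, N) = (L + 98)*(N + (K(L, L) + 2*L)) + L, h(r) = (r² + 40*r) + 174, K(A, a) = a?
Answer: 2*√22069 ≈ 297.11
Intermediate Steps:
h(r) = 174 + r² + 40*r
j(L, N) = -6 + L + (98 + L)*(N + 3*L) (j(L, N) = -6 + ((L + 98)*(N + (L + 2*L)) + L) = -6 + ((98 + L)*(N + 3*L) + L) = -6 + (L + (98 + L)*(N + 3*L)) = -6 + L + (98 + L)*(N + 3*L))
√(j(-221, 40) + h(-130)) = √((-6 + 3*(-221)² + 98*40 + 295*(-221) - 221*40) + (174 + (-130)² + 40*(-130))) = √((-6 + 3*48841 + 3920 - 65195 - 8840) + (174 + 16900 - 5200)) = √((-6 + 146523 + 3920 - 65195 - 8840) + 11874) = √(76402 + 11874) = √88276 = 2*√22069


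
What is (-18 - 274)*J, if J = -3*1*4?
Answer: 3504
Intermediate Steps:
J = -12 (J = -3*4 = -12)
(-18 - 274)*J = (-18 - 274)*(-12) = -292*(-12) = 3504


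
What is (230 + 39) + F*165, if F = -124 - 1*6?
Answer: -21181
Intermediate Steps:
F = -130 (F = -124 - 6 = -130)
(230 + 39) + F*165 = (230 + 39) - 130*165 = 269 - 21450 = -21181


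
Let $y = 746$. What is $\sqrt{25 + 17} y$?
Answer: $746 \sqrt{42} \approx 4834.6$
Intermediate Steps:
$\sqrt{25 + 17} y = \sqrt{25 + 17} \cdot 746 = \sqrt{42} \cdot 746 = 746 \sqrt{42}$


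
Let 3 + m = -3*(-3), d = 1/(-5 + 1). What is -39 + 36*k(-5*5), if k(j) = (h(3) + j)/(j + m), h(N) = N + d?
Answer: 60/19 ≈ 3.1579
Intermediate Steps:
d = -1/4 (d = 1/(-4) = -1/4 ≈ -0.25000)
h(N) = -1/4 + N (h(N) = N - 1/4 = -1/4 + N)
m = 6 (m = -3 - 3*(-3) = -3 + 9 = 6)
k(j) = (11/4 + j)/(6 + j) (k(j) = ((-1/4 + 3) + j)/(j + 6) = (11/4 + j)/(6 + j))
-39 + 36*k(-5*5) = -39 + 36*((11/4 - 5*5)/(6 - 5*5)) = -39 + 36*((11/4 - 25)/(6 - 25)) = -39 + 36*(-89/4/(-19)) = -39 + 36*(-1/19*(-89/4)) = -39 + 36*(89/76) = -39 + 801/19 = 60/19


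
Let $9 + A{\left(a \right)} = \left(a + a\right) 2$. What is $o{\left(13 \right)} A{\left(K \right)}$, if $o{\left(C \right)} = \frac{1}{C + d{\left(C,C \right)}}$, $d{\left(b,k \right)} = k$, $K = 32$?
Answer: $\frac{119}{26} \approx 4.5769$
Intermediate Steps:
$A{\left(a \right)} = -9 + 4 a$ ($A{\left(a \right)} = -9 + \left(a + a\right) 2 = -9 + 2 a 2 = -9 + 4 a$)
$o{\left(C \right)} = \frac{1}{2 C}$ ($o{\left(C \right)} = \frac{1}{C + C} = \frac{1}{2 C}$)
$o{\left(13 \right)} A{\left(K \right)} = \frac{1}{2 \cdot 13} \left(-9 + 4 \cdot 32\right) = \frac{1}{2} \cdot \frac{1}{13} \left(-9 + 128\right) = \frac{1}{26} \cdot 119 = \frac{119}{26}$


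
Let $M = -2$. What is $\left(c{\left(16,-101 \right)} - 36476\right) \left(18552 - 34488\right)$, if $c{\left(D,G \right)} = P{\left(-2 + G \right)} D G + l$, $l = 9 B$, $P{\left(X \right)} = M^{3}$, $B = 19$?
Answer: $372535872$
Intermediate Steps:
$P{\left(X \right)} = -8$ ($P{\left(X \right)} = \left(-2\right)^{3} = -8$)
$l = 171$ ($l = 9 \cdot 19 = 171$)
$c{\left(D,G \right)} = 171 - 8 D G$ ($c{\left(D,G \right)} = - 8 D G + 171 = 171 - 8 D G$)
$\left(c{\left(16,-101 \right)} - 36476\right) \left(18552 - 34488\right) = \left(\left(171 - 128 \left(-101\right)\right) - 36476\right) \left(18552 - 34488\right) = \left(\left(171 + 12928\right) - 36476\right) \left(-15936\right) = \left(13099 - 36476\right) \left(-15936\right) = \left(-23377\right) \left(-15936\right) = 372535872$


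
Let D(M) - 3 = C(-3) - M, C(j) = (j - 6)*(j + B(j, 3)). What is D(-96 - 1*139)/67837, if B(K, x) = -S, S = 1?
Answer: 274/67837 ≈ 0.0040391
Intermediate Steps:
B(K, x) = -1 (B(K, x) = -1*1 = -1)
C(j) = (-1 + j)*(-6 + j) (C(j) = (j - 6)*(j - 1) = (-6 + j)*(-1 + j) = (-1 + j)*(-6 + j))
D(M) = 39 - M (D(M) = 3 + ((6 + (-3)² - 7*(-3)) - M) = 3 + ((6 + 9 + 21) - M) = 3 + (36 - M) = 39 - M)
D(-96 - 1*139)/67837 = (39 - (-96 - 1*139))/67837 = (39 - (-96 - 139))*(1/67837) = (39 - 1*(-235))*(1/67837) = (39 + 235)*(1/67837) = 274*(1/67837) = 274/67837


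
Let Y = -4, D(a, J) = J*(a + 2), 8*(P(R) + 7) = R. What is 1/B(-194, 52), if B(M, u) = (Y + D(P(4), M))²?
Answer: 1/755161 ≈ 1.3242e-6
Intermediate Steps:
P(R) = -7 + R/8
D(a, J) = J*(2 + a)
B(M, u) = (-4 - 9*M/2)² (B(M, u) = (-4 + M*(2 + (-7 + (⅛)*4)))² = (-4 + M*(2 + (-7 + ½)))² = (-4 + M*(2 - 13/2))² = (-4 + M*(-9/2))² = (-4 - 9*M/2)²)
1/B(-194, 52) = 1/((8 + 9*(-194))²/4) = 1/((8 - 1746)²/4) = 1/((¼)*(-1738)²) = 1/((¼)*3020644) = 1/755161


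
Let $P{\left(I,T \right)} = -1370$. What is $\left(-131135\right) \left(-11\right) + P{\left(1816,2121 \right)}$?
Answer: $1441115$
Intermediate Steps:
$\left(-131135\right) \left(-11\right) + P{\left(1816,2121 \right)} = \left(-131135\right) \left(-11\right) - 1370 = 1442485 - 1370 = 1441115$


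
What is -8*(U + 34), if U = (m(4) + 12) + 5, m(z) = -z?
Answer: -376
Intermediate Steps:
U = 13 (U = (-1*4 + 12) + 5 = (-4 + 12) + 5 = 8 + 5 = 13)
-8*(U + 34) = -8*(13 + 34) = -8*47 = -376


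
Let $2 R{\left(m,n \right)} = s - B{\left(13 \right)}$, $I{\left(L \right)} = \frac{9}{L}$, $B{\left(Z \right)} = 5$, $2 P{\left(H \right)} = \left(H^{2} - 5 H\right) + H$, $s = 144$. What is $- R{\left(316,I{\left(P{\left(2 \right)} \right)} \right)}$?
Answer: $- \frac{139}{2} \approx -69.5$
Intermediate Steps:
$P{\left(H \right)} = \frac{H^{2}}{2} - 2 H$ ($P{\left(H \right)} = \frac{\left(H^{2} - 5 H\right) + H}{2} = \frac{H^{2} - 4 H}{2} = \frac{H^{2}}{2} - 2 H$)
$R{\left(m,n \right)} = \frac{139}{2}$ ($R{\left(m,n \right)} = \frac{144 - 5}{2} = \frac{1}{2} \cdot 139 = \frac{139}{2}$)
$- R{\left(316,I{\left(P{\left(2 \right)} \right)} \right)} = \left(-1\right) \frac{139}{2} = - \frac{139}{2}$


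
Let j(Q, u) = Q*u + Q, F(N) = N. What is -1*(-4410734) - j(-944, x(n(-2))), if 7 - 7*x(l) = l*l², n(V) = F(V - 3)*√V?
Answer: 4412622 - 236000*I*√2/7 ≈ 4.4126e+6 - 47679.0*I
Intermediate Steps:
n(V) = √V*(-3 + V) (n(V) = (V - 3)*√V = (-3 + V)*√V = √V*(-3 + V))
x(l) = 1 - l³/7 (x(l) = 1 - l*l²/7 = 1 - l³/7)
j(Q, u) = Q + Q*u
-1*(-4410734) - j(-944, x(n(-2))) = -1*(-4410734) - (-944)*(1 + (1 - (-2*I*√2*(-3 - 2)³)/7)) = 4410734 - (-944)*(1 + (1 - 250*I*√2/7)) = 4410734 - (-944)*(2 - 250*I*√2/7) = 4410734 - (-1888 + 236000*I*√2/7) = 4410734 + (1888 - 236000*I*√2/7) = 4412622 - 236000*I*√2/7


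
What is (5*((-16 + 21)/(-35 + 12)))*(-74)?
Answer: 1850/23 ≈ 80.435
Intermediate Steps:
(5*((-16 + 21)/(-35 + 12)))*(-74) = (5*(5/(-23)))*(-74) = (5*(5*(-1/23)))*(-74) = (5*(-5/23))*(-74) = -25/23*(-74) = 1850/23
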